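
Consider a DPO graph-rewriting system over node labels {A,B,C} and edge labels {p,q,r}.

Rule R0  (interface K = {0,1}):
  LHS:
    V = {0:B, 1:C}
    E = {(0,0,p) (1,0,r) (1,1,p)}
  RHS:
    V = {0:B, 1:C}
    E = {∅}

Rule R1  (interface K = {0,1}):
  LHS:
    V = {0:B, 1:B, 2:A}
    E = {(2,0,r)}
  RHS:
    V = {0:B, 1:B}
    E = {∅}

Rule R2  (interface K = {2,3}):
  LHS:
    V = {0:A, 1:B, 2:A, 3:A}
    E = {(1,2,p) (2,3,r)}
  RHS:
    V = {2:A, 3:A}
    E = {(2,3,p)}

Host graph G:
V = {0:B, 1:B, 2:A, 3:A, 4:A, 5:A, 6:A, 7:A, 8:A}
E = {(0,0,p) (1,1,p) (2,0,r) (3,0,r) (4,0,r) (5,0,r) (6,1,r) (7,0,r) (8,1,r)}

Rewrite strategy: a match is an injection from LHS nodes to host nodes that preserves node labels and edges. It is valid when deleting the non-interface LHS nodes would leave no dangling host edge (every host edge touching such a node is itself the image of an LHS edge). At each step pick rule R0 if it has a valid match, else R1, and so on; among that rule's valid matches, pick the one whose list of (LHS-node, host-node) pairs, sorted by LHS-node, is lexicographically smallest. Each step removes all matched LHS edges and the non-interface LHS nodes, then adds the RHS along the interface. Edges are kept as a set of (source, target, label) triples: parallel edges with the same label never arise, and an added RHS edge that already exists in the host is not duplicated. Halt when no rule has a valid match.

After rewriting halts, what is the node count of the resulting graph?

initial: |V|=9 |E|=9  E = 0-p->0 1-p->1 2-r->0 3-r->0 4-r->0 5-r->0 6-r->1 7-r->0 8-r->1
step 1: apply R1 at {0↦0, 1↦1, 2↦2}  → |V|=8 |E|=8  E = 0-p->0 1-p->1 3-r->0 4-r->0 5-r->0 6-r->1 7-r->0 8-r->1
step 2: apply R1 at {0↦0, 1↦1, 2↦3}  → |V|=7 |E|=7  E = 0-p->0 1-p->1 4-r->0 5-r->0 6-r->1 7-r->0 8-r->1
step 3: apply R1 at {0↦0, 1↦1, 2↦4}  → |V|=6 |E|=6  E = 0-p->0 1-p->1 5-r->0 6-r->1 7-r->0 8-r->1
step 4: apply R1 at {0↦0, 1↦1, 2↦5}  → |V|=5 |E|=5  E = 0-p->0 1-p->1 6-r->1 7-r->0 8-r->1
step 5: apply R1 at {0↦0, 1↦1, 2↦7}  → |V|=4 |E|=4  E = 0-p->0 1-p->1 6-r->1 8-r->1
step 6: apply R1 at {0↦1, 1↦0, 2↦6}  → |V|=3 |E|=3  E = 0-p->0 1-p->1 8-r->1
step 7: apply R1 at {0↦1, 1↦0, 2↦8}  → |V|=2 |E|=2  E = 0-p->0 1-p->1
final graph: no rule applies after step 7
NF nodes: {0:B, 1:B}

Answer: 2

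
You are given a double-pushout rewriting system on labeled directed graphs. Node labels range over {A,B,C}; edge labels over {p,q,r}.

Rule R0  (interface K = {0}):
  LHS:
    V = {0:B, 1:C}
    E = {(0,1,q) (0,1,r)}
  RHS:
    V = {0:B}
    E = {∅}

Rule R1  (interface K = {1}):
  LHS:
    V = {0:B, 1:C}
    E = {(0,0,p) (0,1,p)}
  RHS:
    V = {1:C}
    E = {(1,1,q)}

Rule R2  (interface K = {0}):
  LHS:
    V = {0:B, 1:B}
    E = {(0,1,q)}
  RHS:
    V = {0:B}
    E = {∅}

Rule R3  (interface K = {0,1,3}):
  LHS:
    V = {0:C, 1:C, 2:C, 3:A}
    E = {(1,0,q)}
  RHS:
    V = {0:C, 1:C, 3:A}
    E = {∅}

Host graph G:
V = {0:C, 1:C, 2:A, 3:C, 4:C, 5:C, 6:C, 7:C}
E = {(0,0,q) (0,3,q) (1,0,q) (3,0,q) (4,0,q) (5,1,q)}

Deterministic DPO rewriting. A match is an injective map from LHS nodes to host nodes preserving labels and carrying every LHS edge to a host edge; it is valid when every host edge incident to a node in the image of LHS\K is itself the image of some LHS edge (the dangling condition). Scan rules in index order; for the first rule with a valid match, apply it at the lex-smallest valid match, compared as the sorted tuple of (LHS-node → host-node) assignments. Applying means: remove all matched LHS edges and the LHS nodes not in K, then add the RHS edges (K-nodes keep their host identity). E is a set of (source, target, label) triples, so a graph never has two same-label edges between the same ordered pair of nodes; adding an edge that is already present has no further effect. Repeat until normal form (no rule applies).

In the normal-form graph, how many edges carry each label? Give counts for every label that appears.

Answer: q:4

Steps:
initial: |V|=8 |E|=6  E = 0-q->0 0-q->3 1-q->0 3-q->0 4-q->0 5-q->1
step 1: apply R3 at {0↦0, 1↦1, 2↦6, 3↦2}  → |V|=7 |E|=5  E = 0-q->0 0-q->3 3-q->0 4-q->0 5-q->1
step 2: apply R3 at {0↦0, 1↦3, 2↦7, 3↦2}  → |V|=6 |E|=4  E = 0-q->0 0-q->3 4-q->0 5-q->1
final graph: no rule applies after step 2
NF edges: [(0, 0, 'q'), (0, 3, 'q'), (4, 0, 'q'), (5, 1, 'q')]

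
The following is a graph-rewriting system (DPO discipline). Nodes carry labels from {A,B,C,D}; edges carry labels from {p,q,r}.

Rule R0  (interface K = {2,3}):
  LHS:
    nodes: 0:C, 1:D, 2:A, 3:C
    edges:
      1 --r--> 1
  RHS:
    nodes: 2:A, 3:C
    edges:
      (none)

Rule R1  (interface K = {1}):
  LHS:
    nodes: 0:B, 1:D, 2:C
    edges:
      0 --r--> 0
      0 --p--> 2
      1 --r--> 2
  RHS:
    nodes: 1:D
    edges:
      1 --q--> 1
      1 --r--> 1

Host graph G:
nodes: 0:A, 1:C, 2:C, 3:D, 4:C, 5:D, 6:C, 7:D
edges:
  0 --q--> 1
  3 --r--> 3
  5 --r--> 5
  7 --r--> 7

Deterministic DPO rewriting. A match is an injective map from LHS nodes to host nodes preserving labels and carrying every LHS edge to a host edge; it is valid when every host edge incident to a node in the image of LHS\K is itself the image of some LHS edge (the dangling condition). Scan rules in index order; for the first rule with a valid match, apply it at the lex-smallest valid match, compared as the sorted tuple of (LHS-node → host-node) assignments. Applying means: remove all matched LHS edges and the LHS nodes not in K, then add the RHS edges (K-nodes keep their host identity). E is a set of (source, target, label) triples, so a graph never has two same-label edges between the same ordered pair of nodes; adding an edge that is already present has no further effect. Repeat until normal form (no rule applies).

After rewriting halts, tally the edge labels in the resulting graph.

initial: |V|=8 |E|=4  E = 0-q->1 3-r->3 5-r->5 7-r->7
step 1: apply R0 at {0↦2, 1↦3, 2↦0, 3↦1}  → |V|=6 |E|=3  E = 0-q->1 5-r->5 7-r->7
step 2: apply R0 at {0↦4, 1↦5, 2↦0, 3↦1}  → |V|=4 |E|=2  E = 0-q->1 7-r->7
step 3: apply R0 at {0↦6, 1↦7, 2↦0, 3↦1}  → |V|=2 |E|=1  E = 0-q->1
normal form: no rule applies after step 3
NF edges: [(0, 1, 'q')]

Answer: q:1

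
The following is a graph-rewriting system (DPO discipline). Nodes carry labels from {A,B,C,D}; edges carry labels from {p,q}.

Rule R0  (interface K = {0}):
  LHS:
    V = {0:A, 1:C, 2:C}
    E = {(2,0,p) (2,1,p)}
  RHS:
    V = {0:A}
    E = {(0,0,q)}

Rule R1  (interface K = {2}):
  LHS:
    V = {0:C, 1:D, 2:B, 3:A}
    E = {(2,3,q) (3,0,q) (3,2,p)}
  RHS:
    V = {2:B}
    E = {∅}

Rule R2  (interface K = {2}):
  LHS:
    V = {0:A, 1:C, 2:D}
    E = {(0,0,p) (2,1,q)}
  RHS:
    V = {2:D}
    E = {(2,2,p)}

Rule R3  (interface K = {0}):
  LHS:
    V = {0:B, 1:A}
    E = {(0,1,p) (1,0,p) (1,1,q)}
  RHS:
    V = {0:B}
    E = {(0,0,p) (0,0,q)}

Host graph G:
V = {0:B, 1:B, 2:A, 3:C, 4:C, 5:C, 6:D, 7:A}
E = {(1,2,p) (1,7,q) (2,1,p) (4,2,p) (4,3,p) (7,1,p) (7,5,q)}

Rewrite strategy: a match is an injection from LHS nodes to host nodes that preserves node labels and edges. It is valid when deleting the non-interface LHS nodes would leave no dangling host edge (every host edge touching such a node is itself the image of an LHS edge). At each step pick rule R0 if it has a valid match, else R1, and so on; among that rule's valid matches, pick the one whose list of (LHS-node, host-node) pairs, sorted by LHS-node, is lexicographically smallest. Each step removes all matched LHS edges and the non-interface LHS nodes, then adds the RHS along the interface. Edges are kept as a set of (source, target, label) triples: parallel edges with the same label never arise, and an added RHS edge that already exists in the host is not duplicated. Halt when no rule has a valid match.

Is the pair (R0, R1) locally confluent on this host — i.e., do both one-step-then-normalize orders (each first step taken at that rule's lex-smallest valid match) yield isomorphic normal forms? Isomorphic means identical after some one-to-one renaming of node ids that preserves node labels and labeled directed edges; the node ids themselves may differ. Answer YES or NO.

branch R0-first: apply at {0↦2, 1↦3, 2↦4} → |E|=6, then 2 more step(s) → NF |V|=2 |E|=2 V={0:B, 1:B} E=1-p->1 1-q->1
branch R1-first: apply at {0↦5, 1↦6, 2↦1, 3↦7} → |E|=4, then 2 more step(s) → NF |V|=2 |E|=2 V={0:B, 1:B} E=1-p->1 1-q->1
graphs isomorphic (equal up to label-preserving node renaming)

Answer: YES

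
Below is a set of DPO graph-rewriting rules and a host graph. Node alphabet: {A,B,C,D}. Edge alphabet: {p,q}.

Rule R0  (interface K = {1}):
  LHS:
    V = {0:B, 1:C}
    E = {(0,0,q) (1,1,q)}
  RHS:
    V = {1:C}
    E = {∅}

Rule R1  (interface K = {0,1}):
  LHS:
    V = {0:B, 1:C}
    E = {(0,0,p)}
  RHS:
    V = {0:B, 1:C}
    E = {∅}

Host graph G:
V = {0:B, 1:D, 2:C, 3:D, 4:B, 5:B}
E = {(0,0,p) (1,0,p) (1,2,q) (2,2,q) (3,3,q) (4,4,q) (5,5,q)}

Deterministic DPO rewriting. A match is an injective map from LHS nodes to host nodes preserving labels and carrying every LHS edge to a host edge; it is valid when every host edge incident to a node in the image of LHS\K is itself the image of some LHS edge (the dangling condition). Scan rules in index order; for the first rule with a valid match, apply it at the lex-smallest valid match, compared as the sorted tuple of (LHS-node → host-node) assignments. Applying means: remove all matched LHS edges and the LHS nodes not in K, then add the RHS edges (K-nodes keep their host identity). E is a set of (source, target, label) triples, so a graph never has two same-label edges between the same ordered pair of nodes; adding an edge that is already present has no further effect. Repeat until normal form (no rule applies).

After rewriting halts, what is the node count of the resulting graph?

initial: |V|=6 |E|=7  E = 0-p->0 1-p->0 1-q->2 2-q->2 3-q->3 4-q->4 5-q->5
step 1: apply R0 at {0↦4, 1↦2}  → |V|=5 |E|=5  E = 0-p->0 1-p->0 1-q->2 3-q->3 5-q->5
step 2: apply R1 at {0↦0, 1↦2}  → |V|=5 |E|=4  E = 1-p->0 1-q->2 3-q->3 5-q->5
final graph: no rule applies after step 2
NF nodes: {0:B, 1:D, 2:C, 3:D, 5:B}

Answer: 5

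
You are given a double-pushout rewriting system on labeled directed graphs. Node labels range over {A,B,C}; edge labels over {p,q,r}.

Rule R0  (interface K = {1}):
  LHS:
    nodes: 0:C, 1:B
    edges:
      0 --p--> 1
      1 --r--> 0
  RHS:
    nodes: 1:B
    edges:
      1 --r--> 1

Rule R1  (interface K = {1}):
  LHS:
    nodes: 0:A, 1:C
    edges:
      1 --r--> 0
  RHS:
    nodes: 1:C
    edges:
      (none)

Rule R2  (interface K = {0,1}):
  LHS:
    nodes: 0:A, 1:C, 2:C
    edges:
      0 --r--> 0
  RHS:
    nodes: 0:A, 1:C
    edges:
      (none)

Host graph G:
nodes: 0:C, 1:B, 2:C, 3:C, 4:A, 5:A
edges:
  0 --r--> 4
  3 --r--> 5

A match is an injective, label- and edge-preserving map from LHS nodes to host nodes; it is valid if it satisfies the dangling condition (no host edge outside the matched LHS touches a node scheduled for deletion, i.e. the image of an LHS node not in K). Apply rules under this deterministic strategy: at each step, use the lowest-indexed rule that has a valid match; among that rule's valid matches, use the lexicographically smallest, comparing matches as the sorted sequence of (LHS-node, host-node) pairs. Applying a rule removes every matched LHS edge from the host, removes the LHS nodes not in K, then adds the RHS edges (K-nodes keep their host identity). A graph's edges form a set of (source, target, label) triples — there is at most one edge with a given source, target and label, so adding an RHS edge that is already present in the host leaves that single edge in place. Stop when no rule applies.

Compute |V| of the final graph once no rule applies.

initial: |V|=6 |E|=2  E = 0-r->4 3-r->5
step 1: apply R1 at {0↦4, 1↦0}  → |V|=5 |E|=1  E = 3-r->5
step 2: apply R1 at {0↦5, 1↦3}  → |V|=4 |E|=0  E = ∅
halt: no rule applies after step 2
NF nodes: {0:C, 1:B, 2:C, 3:C}

Answer: 4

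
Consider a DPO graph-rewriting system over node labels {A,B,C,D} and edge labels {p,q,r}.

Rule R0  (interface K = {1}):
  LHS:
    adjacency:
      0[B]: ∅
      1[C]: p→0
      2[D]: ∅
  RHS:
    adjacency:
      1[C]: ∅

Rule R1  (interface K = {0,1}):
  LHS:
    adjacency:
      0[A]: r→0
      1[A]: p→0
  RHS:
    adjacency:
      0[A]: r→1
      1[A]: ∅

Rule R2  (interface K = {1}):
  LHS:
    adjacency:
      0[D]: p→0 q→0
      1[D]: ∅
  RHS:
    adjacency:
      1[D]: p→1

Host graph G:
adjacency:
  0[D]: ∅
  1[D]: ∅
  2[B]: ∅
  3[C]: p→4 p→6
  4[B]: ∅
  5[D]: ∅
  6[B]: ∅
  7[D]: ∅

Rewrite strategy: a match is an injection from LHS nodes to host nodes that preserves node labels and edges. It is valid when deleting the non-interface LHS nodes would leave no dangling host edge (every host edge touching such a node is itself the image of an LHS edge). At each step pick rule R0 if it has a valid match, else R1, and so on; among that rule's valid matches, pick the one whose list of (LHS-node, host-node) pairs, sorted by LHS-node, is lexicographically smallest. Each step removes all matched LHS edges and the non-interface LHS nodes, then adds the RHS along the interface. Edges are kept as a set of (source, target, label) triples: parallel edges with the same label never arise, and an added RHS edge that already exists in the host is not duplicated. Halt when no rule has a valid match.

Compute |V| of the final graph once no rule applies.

Answer: 4

Derivation:
[0] host  ⇒  8 nodes, 2 edges  {3-p->4 3-p->6}
[1] R0 @ {0↦4, 1↦3, 2↦0}  ⇒  6 nodes, 1 edges  {3-p->6}
[2] R0 @ {0↦6, 1↦3, 2↦1}  ⇒  4 nodes, 0 edges  {∅}
halt: no rule applies after step 2
NF nodes: {2:B, 3:C, 5:D, 7:D}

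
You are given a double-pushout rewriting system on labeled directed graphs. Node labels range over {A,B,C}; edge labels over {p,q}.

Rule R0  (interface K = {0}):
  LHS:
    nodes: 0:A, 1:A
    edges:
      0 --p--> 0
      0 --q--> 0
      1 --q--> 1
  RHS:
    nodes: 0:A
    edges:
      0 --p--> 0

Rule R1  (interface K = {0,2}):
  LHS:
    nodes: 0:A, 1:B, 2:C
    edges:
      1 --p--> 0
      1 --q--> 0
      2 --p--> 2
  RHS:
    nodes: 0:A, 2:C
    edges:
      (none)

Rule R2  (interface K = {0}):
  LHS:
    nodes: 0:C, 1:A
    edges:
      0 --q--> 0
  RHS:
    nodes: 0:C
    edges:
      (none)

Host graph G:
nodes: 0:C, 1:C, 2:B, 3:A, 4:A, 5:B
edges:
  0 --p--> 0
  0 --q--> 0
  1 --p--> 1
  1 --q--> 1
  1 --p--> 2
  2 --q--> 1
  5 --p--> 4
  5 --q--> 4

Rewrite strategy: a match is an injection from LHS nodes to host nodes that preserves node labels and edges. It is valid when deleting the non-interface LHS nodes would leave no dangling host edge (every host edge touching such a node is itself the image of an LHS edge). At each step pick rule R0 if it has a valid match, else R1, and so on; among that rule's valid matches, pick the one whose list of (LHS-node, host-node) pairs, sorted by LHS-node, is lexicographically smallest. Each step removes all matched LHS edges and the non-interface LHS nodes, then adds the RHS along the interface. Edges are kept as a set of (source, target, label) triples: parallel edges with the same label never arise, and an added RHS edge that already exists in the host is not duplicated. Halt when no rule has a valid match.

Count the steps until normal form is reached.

Answer: 3

Rewrite trace:
initial: |V|=6 |E|=8  E = 0-p->0 0-q->0 1-p->1 1-q->1 1-p->2 2-q->1 5-p->4 5-q->4
step 1: apply R1 at {0↦4, 1↦5, 2↦0}  → |V|=5 |E|=5  E = 0-q->0 1-p->1 1-q->1 1-p->2 2-q->1
step 2: apply R2 at {0↦0, 1↦3}  → |V|=4 |E|=4  E = 1-p->1 1-q->1 1-p->2 2-q->1
step 3: apply R2 at {0↦1, 1↦4}  → |V|=3 |E|=3  E = 1-p->1 1-p->2 2-q->1
final graph: no rule applies after step 3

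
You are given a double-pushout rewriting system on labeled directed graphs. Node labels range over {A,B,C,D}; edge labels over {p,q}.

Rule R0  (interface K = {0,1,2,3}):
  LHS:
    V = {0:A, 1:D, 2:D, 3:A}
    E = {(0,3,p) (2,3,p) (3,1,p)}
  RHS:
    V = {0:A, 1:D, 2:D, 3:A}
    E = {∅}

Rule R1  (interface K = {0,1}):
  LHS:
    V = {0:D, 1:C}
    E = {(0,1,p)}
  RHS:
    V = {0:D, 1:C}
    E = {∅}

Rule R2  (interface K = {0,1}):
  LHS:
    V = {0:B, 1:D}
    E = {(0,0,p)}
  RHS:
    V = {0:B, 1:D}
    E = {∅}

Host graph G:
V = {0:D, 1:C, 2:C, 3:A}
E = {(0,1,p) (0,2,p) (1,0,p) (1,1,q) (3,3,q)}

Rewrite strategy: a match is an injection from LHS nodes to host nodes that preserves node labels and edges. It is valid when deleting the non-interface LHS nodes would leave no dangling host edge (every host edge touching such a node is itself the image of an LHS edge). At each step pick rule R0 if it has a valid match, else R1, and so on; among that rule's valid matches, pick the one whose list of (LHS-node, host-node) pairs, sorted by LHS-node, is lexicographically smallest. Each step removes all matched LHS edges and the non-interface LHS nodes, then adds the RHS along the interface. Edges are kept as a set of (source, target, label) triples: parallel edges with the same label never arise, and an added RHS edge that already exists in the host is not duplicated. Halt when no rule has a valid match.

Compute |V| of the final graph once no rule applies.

start.  V:4 E:5  edges: 0-p->1 0-p->2 1-p->0 1-q->1 3-q->3
1. fire R1 via {0↦0, 1↦1}  →  V:4 E:4  edges: 0-p->2 1-p->0 1-q->1 3-q->3
2. fire R1 via {0↦0, 1↦2}  →  V:4 E:3  edges: 1-p->0 1-q->1 3-q->3
normal form: no rule applies after step 2
NF nodes: {0:D, 1:C, 2:C, 3:A}

Answer: 4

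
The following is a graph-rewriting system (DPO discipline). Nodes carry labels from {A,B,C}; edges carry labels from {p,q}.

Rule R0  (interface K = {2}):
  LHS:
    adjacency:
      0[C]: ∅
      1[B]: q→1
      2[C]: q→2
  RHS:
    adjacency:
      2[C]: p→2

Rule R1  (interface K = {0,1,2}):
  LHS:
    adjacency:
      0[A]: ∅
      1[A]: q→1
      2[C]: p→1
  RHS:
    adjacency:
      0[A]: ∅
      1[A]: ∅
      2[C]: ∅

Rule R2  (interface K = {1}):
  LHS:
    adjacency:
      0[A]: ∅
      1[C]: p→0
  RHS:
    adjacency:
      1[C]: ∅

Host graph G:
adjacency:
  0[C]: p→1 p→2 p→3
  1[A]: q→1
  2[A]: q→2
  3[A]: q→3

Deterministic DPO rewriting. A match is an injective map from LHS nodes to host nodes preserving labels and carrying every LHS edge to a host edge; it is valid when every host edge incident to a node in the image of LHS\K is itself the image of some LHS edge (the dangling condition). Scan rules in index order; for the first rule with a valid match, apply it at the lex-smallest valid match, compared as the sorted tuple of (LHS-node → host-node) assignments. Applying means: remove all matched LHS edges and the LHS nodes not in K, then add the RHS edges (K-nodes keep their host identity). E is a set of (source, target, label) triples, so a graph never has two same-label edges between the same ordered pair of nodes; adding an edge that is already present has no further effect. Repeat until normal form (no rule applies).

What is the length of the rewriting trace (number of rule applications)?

Answer: 3

Steps:
start.  V:4 E:6  edges: 0-p->1 0-p->2 0-p->3 1-q->1 2-q->2 3-q->3
1. fire R1 via {0↦1, 1↦2, 2↦0}  →  V:4 E:4  edges: 0-p->1 0-p->3 1-q->1 3-q->3
2. fire R1 via {0↦1, 1↦3, 2↦0}  →  V:4 E:2  edges: 0-p->1 1-q->1
3. fire R1 via {0↦2, 1↦1, 2↦0}  →  V:4 E:0  edges: ∅
final graph: no rule applies after step 3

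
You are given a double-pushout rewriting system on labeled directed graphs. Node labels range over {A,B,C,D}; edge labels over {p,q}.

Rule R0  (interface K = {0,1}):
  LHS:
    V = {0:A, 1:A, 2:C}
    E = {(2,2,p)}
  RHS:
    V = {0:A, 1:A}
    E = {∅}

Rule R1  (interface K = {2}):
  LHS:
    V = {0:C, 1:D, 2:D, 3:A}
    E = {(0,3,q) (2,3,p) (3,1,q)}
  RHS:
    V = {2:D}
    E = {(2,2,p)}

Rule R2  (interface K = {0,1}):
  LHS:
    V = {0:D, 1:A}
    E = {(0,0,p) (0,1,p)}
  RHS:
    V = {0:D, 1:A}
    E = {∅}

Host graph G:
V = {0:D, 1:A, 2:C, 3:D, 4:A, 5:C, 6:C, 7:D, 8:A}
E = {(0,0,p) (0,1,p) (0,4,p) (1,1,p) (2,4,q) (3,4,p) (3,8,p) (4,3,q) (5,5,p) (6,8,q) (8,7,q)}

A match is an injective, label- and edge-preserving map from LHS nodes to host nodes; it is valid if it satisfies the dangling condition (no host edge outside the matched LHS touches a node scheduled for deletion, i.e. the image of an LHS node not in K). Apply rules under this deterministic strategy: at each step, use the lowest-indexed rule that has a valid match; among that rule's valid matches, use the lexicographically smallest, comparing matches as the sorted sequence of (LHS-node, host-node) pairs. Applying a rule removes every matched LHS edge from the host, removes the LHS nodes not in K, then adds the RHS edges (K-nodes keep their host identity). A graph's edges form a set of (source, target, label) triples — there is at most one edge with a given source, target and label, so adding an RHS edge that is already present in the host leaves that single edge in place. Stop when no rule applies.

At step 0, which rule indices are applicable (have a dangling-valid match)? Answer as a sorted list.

Answer: [R0,R1,R2]

Derivation:
R0: 6 valid matches — {0↦1, 1↦4, 2↦5}, {0↦1, 1↦8, 2↦5}, {0↦4, 1↦1, 2↦5} (+3 more)
R1: 1 valid match — {0↦6, 1↦7, 2↦3, 3↦8}
R2: 2 valid matches — {0↦0, 1↦1}, {0↦0, 1↦4}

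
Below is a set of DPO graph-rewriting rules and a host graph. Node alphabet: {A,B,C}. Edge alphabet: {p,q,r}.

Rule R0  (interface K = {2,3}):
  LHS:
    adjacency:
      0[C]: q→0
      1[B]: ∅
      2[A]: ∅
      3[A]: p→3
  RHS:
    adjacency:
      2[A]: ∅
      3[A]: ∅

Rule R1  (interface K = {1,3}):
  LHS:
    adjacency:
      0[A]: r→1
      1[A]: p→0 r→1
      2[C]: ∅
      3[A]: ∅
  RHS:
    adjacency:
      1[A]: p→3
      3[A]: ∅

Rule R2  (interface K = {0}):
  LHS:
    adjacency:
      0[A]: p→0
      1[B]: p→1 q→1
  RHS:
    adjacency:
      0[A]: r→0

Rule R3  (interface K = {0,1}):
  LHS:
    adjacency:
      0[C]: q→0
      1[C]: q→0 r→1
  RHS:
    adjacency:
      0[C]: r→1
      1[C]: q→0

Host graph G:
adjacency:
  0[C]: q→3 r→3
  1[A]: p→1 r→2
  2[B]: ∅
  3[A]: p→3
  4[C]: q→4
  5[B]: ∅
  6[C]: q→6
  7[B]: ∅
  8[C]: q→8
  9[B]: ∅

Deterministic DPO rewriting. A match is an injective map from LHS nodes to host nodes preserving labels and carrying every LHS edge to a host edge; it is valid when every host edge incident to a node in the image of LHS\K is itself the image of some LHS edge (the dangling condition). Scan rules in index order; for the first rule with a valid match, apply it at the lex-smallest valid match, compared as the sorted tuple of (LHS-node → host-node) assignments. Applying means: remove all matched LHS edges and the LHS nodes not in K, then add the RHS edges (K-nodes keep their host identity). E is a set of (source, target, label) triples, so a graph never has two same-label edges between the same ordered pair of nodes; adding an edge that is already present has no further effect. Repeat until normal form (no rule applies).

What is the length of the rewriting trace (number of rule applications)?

initial: |V|=10 |E|=8  E = 0-q->3 0-r->3 1-p->1 1-r->2 3-p->3 4-q->4 6-q->6 8-q->8
step 1: apply R0 at {0↦4, 1↦5, 2↦1, 3↦3}  → |V|=8 |E|=6  E = 0-q->3 0-r->3 1-p->1 1-r->2 6-q->6 8-q->8
step 2: apply R0 at {0↦6, 1↦7, 2↦3, 3↦1}  → |V|=6 |E|=4  E = 0-q->3 0-r->3 1-r->2 8-q->8
halt: no rule applies after step 2

Answer: 2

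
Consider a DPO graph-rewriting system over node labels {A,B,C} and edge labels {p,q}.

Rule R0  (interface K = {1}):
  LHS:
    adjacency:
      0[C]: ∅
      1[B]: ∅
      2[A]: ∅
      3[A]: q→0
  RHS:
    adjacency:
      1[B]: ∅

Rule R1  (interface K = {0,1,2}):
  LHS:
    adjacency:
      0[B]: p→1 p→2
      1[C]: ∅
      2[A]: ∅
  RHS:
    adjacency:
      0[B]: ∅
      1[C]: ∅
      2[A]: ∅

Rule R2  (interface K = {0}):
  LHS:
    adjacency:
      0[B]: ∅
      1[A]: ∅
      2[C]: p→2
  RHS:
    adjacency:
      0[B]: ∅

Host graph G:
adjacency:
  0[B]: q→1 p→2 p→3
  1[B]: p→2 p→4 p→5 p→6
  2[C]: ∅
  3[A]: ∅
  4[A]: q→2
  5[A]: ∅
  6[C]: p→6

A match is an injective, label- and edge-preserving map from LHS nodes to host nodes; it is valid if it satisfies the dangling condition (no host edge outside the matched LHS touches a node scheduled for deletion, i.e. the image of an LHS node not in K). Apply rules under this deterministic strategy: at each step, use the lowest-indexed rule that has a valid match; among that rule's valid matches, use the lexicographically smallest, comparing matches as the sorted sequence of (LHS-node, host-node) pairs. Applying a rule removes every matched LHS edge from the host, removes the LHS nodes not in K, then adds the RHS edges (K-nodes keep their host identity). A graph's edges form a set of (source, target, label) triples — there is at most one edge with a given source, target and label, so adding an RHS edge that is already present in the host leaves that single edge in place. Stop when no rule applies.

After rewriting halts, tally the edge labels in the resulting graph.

[0] host  ⇒  7 nodes, 9 edges  {0-q->1 0-p->2 0-p->3 1-p->2 1-p->4 1-p->5 1-p->6 4-q->2 6-p->6}
[1] R1 @ {0↦0, 1↦2, 2↦3}  ⇒  7 nodes, 7 edges  {0-q->1 1-p->2 1-p->4 1-p->5 1-p->6 4-q->2 6-p->6}
[2] R1 @ {0↦1, 1↦2, 2↦4}  ⇒  7 nodes, 5 edges  {0-q->1 1-p->5 1-p->6 4-q->2 6-p->6}
[3] R0 @ {0↦2, 1↦0, 2↦3, 3↦4}  ⇒  4 nodes, 4 edges  {0-q->1 1-p->5 1-p->6 6-p->6}
[4] R1 @ {0↦1, 1↦6, 2↦5}  ⇒  4 nodes, 2 edges  {0-q->1 6-p->6}
[5] R2 @ {0↦0, 1↦5, 2↦6}  ⇒  2 nodes, 1 edges  {0-q->1}
halt: no rule applies after step 5
NF edges: [(0, 1, 'q')]

Answer: q:1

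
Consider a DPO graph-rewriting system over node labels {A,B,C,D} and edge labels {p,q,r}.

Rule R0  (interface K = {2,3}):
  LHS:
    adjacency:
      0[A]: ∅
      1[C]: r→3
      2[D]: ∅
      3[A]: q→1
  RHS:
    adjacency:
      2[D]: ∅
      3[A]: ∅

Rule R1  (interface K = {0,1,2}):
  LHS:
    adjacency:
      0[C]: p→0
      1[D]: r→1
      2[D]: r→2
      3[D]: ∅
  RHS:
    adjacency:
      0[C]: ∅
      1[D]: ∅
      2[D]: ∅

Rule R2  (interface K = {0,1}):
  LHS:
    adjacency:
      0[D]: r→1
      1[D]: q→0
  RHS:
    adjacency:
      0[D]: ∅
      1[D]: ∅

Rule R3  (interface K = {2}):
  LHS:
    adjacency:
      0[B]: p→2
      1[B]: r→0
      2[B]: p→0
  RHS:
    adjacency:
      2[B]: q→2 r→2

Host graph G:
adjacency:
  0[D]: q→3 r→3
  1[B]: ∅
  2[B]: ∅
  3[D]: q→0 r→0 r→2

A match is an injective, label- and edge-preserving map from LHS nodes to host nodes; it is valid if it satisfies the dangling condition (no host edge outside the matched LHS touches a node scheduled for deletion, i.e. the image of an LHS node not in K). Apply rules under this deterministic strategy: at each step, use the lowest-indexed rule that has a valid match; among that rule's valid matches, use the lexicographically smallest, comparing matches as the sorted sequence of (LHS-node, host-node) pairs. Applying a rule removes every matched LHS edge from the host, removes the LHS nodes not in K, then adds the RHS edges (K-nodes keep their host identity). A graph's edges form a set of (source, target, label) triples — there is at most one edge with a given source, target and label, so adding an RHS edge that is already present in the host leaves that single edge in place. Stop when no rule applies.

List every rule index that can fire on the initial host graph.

R0: no valid match — LHS pattern not found
R1: no valid match — LHS pattern not found
R2: 2 valid matches — {0↦0, 1↦3}, {0↦3, 1↦0}
R3: no valid match — LHS pattern not found

Answer: [R2]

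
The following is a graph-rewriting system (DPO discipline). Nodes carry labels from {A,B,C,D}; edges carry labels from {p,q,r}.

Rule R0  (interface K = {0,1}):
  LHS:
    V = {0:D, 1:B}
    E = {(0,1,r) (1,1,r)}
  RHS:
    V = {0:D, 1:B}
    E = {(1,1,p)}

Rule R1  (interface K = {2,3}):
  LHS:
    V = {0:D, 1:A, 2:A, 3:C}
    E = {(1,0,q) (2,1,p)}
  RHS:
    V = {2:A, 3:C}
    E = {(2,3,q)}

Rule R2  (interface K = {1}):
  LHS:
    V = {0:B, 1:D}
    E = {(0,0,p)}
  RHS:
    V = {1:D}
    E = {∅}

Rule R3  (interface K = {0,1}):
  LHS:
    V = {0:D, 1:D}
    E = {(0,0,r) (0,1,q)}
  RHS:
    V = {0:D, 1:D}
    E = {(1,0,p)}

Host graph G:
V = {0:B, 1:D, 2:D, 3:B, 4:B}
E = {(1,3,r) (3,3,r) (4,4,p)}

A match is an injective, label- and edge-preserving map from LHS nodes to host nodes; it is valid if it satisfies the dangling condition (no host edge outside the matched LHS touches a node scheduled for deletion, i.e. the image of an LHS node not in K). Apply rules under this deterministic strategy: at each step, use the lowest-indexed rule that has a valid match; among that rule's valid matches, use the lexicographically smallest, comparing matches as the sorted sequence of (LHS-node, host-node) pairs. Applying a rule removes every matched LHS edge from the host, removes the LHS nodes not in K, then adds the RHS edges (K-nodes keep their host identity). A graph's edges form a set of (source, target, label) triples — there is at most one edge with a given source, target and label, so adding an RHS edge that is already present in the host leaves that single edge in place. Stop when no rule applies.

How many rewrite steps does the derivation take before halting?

start.  V:5 E:3  edges: 1-r->3 3-r->3 4-p->4
1. fire R0 via {0↦1, 1↦3}  →  V:5 E:2  edges: 3-p->3 4-p->4
2. fire R2 via {0↦3, 1↦1}  →  V:4 E:1  edges: 4-p->4
3. fire R2 via {0↦4, 1↦1}  →  V:3 E:0  edges: ∅
normal form: no rule applies after step 3

Answer: 3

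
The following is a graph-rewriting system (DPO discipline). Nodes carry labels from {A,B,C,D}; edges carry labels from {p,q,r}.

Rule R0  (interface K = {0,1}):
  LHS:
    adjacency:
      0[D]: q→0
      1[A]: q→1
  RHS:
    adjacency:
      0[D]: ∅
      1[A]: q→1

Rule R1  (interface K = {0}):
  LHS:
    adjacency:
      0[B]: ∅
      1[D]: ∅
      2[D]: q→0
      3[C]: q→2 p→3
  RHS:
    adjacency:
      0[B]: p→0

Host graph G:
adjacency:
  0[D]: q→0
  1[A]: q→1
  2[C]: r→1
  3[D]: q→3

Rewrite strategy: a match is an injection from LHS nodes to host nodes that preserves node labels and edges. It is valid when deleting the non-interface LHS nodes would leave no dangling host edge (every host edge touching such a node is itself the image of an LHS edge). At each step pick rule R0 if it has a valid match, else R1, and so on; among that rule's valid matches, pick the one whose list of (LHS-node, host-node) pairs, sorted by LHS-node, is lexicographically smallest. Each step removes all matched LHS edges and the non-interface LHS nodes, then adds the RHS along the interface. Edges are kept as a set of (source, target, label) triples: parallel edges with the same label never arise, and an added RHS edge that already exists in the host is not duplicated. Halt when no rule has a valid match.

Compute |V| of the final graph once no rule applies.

Answer: 4

Rewrite trace:
initial: |V|=4 |E|=4  E = 0-q->0 1-q->1 2-r->1 3-q->3
step 1: apply R0 at {0↦0, 1↦1}  → |V|=4 |E|=3  E = 1-q->1 2-r->1 3-q->3
step 2: apply R0 at {0↦3, 1↦1}  → |V|=4 |E|=2  E = 1-q->1 2-r->1
halt: no rule applies after step 2
NF nodes: {0:D, 1:A, 2:C, 3:D}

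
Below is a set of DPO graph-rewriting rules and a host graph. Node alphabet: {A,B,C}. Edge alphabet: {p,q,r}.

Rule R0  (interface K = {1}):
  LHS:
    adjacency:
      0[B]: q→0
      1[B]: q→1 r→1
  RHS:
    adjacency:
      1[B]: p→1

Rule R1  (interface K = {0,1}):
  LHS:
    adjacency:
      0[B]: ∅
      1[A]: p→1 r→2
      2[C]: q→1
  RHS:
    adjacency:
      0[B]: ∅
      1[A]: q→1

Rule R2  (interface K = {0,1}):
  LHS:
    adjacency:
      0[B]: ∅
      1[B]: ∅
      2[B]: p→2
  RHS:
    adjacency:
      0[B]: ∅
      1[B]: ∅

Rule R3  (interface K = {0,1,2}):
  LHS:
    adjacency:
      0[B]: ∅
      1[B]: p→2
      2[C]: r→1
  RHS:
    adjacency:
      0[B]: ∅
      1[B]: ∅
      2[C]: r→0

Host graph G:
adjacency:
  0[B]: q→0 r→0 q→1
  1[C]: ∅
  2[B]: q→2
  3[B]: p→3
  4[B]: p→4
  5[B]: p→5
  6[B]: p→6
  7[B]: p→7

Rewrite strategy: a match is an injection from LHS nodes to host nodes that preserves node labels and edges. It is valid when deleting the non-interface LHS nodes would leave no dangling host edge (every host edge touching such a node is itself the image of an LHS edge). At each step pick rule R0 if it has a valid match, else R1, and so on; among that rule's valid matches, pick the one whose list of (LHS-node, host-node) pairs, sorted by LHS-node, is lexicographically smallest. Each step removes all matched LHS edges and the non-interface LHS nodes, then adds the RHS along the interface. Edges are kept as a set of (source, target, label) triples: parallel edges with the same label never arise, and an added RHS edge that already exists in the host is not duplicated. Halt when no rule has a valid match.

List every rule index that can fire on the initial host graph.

R0: 1 valid match — {0↦2, 1↦0}
R1: no valid match — LHS pattern not found
R2: 150 valid matches — {0↦0, 1↦2, 2↦3}, {0↦0, 1↦2, 2↦4}, {0↦0, 1↦2, 2↦5} (+147 more)
R3: no valid match — LHS pattern not found

Answer: [R0,R2]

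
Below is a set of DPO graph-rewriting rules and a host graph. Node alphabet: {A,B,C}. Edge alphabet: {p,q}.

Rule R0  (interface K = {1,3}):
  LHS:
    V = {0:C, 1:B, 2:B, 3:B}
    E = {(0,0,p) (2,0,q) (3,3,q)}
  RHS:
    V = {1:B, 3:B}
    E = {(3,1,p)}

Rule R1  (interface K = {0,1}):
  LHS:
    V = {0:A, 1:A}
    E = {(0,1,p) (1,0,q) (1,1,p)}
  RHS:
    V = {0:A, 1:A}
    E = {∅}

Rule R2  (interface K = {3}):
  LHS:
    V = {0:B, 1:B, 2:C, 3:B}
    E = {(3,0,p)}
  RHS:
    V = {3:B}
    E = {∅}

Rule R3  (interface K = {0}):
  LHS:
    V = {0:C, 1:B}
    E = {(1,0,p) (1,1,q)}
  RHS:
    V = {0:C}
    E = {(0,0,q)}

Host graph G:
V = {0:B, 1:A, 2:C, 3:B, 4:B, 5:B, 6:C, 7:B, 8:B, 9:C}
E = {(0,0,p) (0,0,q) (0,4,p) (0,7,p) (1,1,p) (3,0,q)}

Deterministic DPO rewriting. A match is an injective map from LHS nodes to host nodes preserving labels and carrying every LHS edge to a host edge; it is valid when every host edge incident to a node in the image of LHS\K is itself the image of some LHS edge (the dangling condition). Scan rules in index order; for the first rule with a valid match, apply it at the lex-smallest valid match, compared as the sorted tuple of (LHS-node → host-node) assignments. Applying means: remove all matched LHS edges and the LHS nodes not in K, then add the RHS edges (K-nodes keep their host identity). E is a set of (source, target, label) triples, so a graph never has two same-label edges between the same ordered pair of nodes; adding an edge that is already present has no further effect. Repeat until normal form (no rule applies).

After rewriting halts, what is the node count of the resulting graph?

Answer: 4

Rewrite trace:
initial: |V|=10 |E|=6  E = 0-p->0 0-q->0 0-p->4 0-p->7 1-p->1 3-q->0
step 1: apply R2 at {0↦4, 1↦5, 2↦2, 3↦0}  → |V|=7 |E|=5  E = 0-p->0 0-q->0 0-p->7 1-p->1 3-q->0
step 2: apply R2 at {0↦7, 1↦8, 2↦6, 3↦0}  → |V|=4 |E|=4  E = 0-p->0 0-q->0 1-p->1 3-q->0
final graph: no rule applies after step 2
NF nodes: {0:B, 1:A, 3:B, 9:C}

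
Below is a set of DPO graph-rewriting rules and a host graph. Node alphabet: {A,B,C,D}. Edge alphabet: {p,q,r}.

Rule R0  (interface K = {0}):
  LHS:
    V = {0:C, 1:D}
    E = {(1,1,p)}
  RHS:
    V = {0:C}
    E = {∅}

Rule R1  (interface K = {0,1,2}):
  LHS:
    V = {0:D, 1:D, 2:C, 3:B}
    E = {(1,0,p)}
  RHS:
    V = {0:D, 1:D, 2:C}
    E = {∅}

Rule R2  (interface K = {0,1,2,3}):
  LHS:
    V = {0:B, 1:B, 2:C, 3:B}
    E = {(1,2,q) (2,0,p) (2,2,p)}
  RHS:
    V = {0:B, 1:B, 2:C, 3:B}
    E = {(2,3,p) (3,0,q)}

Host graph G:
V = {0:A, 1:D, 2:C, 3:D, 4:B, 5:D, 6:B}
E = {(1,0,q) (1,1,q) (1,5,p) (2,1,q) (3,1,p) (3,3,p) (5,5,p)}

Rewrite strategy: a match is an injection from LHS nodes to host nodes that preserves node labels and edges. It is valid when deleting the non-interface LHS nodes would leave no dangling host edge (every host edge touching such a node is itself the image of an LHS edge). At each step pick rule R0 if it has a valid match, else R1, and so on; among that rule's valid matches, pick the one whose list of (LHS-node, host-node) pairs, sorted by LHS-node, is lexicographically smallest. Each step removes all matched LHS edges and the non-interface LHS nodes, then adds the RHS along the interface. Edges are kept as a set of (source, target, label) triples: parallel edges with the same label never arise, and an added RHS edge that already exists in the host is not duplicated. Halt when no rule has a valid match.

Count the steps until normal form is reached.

Answer: 4

Steps:
initial: |V|=7 |E|=7  E = 1-q->0 1-q->1 1-p->5 2-q->1 3-p->1 3-p->3 5-p->5
step 1: apply R1 at {0↦1, 1↦3, 2↦2, 3↦4}  → |V|=6 |E|=6  E = 1-q->0 1-q->1 1-p->5 2-q->1 3-p->3 5-p->5
step 2: apply R0 at {0↦2, 1↦3}  → |V|=5 |E|=5  E = 1-q->0 1-q->1 1-p->5 2-q->1 5-p->5
step 3: apply R1 at {0↦5, 1↦1, 2↦2, 3↦6}  → |V|=4 |E|=4  E = 1-q->0 1-q->1 2-q->1 5-p->5
step 4: apply R0 at {0↦2, 1↦5}  → |V|=3 |E|=3  E = 1-q->0 1-q->1 2-q->1
halt: no rule applies after step 4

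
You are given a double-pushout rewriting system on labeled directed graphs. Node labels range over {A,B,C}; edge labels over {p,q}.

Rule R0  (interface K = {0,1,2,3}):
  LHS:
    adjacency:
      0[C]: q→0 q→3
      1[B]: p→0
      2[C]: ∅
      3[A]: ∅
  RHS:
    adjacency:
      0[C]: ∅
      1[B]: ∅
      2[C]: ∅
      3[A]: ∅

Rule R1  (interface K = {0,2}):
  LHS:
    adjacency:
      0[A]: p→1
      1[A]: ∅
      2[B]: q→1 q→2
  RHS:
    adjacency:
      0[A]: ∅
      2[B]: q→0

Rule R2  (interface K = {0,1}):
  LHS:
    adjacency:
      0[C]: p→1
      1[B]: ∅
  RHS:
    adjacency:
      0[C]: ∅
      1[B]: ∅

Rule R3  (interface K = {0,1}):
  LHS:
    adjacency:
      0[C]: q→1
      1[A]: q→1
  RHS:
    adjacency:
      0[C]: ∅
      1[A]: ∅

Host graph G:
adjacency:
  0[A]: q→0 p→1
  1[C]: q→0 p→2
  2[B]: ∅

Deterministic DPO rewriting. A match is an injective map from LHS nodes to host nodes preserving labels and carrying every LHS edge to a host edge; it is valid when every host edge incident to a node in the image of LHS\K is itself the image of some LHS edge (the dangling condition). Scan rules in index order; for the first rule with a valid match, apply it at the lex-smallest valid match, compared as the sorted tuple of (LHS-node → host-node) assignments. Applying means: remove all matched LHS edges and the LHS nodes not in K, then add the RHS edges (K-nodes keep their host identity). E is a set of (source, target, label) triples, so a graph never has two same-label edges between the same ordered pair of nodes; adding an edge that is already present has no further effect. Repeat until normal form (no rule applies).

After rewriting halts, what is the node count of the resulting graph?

Answer: 3

Derivation:
[0] host  ⇒  3 nodes, 4 edges  {0-q->0 0-p->1 1-q->0 1-p->2}
[1] R2 @ {0↦1, 1↦2}  ⇒  3 nodes, 3 edges  {0-q->0 0-p->1 1-q->0}
[2] R3 @ {0↦1, 1↦0}  ⇒  3 nodes, 1 edges  {0-p->1}
normal form: no rule applies after step 2
NF nodes: {0:A, 1:C, 2:B}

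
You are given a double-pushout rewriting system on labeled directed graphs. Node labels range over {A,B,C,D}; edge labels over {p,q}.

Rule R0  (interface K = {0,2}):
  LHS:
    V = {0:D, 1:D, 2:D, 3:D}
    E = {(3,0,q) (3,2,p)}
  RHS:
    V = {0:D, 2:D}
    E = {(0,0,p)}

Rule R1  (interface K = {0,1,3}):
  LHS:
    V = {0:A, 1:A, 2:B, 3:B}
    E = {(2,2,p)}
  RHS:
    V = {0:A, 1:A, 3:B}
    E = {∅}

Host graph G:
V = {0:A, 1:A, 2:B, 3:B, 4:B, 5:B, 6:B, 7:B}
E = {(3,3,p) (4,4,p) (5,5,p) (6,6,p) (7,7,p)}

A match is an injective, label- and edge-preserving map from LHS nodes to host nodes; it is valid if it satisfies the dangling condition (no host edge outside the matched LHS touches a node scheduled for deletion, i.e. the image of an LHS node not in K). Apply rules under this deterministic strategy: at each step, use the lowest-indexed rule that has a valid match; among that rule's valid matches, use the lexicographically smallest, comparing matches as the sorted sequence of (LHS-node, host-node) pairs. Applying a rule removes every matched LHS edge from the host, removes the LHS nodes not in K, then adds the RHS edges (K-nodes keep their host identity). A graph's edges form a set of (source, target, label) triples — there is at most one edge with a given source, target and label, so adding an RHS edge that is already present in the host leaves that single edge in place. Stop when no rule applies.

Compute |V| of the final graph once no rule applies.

start.  V:8 E:5  edges: 3-p->3 4-p->4 5-p->5 6-p->6 7-p->7
1. fire R1 via {0↦0, 1↦1, 2↦3, 3↦2}  →  V:7 E:4  edges: 4-p->4 5-p->5 6-p->6 7-p->7
2. fire R1 via {0↦0, 1↦1, 2↦4, 3↦2}  →  V:6 E:3  edges: 5-p->5 6-p->6 7-p->7
3. fire R1 via {0↦0, 1↦1, 2↦5, 3↦2}  →  V:5 E:2  edges: 6-p->6 7-p->7
4. fire R1 via {0↦0, 1↦1, 2↦6, 3↦2}  →  V:4 E:1  edges: 7-p->7
5. fire R1 via {0↦0, 1↦1, 2↦7, 3↦2}  →  V:3 E:0  edges: ∅
normal form: no rule applies after step 5
NF nodes: {0:A, 1:A, 2:B}

Answer: 3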